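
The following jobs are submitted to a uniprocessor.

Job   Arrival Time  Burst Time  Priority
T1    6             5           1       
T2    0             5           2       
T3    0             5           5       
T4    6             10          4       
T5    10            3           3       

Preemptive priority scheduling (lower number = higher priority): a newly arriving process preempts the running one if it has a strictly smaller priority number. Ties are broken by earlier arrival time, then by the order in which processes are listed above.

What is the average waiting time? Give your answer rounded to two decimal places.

6.40

Timeline: | T2 0-5 | T3 5-6 | T1 6-11 | T5 11-14 | T4 14-24 | T3 24-28 |
Completion: T1=11  T2=5  T3=28  T4=24  T5=14
Turnaround (C−A): T1=5  T2=5  T3=28  T4=18  T5=4
Waiting times: T1=0, T2=0, T3=23, T4=8, T5=1
Average waiting = (0+0+23+8+1) / 5 = 32/5 = 6.40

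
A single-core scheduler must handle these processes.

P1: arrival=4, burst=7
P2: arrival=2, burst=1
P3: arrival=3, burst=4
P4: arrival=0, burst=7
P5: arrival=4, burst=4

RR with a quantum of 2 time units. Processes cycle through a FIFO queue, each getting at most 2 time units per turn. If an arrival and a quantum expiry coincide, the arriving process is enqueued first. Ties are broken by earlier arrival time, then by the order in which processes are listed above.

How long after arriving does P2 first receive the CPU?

0

Gantt: | P4 0-2 | P2 2-3 | P4 3-5 | P3 5-7 | P1 7-9 | P5 9-11 | P4 11-13 | P3 13-15 | P1 15-17 | P5 17-19 | P4 19-20 | P1 20-23 |
Completion: P1=23  P2=3  P3=15  P4=20  P5=19
Response(P2) = first start − arrival = 2 − 2 = 0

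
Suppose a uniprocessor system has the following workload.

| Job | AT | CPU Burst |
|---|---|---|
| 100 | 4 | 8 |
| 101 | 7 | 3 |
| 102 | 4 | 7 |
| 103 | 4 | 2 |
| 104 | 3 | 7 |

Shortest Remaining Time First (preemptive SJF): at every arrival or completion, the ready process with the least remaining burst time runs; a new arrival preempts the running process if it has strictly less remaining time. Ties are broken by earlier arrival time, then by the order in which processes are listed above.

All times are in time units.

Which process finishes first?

103

Gantt: | idle 0-3 | 104 3-4 | 103 4-6 | 104 6-7 | 101 7-10 | 104 10-15 | 102 15-22 | 100 22-30 |
Completion: 100=30  101=10  102=22  103=6  104=15
Turnaround (C−A): 100=26  101=3  102=18  103=2  104=12
Finish order: 103 → 101 → 104 → 102 → 100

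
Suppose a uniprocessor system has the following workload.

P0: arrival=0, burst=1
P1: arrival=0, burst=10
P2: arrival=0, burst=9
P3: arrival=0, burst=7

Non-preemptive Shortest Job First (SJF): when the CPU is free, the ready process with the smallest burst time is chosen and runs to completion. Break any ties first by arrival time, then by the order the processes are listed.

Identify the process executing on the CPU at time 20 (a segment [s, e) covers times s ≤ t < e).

P1

Timeline: | P0 0-1 | P3 1-8 | P2 8-17 | P1 17-27 |
Completion: P0=1  P1=27  P2=17  P3=8
Turnaround (C−A): P0=1  P1=27  P2=17  P3=8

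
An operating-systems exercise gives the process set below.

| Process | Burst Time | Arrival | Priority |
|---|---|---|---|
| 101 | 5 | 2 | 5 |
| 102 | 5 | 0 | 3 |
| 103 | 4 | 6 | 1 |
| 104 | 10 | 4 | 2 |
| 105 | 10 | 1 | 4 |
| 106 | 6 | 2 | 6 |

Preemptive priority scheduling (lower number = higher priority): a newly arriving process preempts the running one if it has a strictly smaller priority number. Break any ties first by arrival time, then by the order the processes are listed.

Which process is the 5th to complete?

Gantt: | 102 0-4 | 104 4-6 | 103 6-10 | 104 10-18 | 102 18-19 | 105 19-29 | 101 29-34 | 106 34-40 |
Completion: 101=34  102=19  103=10  104=18  105=29  106=40
Turnaround (C−A): 101=32  102=19  103=4  104=14  105=28  106=38
Finish order: 103 → 104 → 102 → 105 → 101 → 106

101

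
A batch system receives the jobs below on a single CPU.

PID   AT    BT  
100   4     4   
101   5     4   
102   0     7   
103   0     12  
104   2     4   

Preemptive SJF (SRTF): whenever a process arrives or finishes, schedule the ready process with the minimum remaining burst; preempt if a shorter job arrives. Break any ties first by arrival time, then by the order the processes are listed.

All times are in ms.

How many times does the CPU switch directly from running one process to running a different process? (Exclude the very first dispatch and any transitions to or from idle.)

Schedule: | 102 0-2 | 104 2-6 | 100 6-10 | 101 10-14 | 102 14-19 | 103 19-31 |
Completion: 100=10  101=14  102=19  103=31  104=6

5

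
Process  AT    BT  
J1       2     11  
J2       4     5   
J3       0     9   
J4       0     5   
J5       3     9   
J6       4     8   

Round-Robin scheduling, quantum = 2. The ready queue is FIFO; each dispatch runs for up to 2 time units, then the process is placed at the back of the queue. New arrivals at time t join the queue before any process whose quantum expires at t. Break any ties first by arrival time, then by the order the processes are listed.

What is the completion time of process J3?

39

Timeline: | J3 0-2 | J4 2-4 | J1 4-6 | J3 6-8 | J5 8-10 | J2 10-12 | J6 12-14 | J4 14-16 | J1 16-18 | J3 18-20 | J5 20-22 | J2 22-24 | J6 24-26 | J4 26-27 | J1 27-29 | J3 29-31 | J5 31-33 | J2 33-34 | J6 34-36 | J1 36-38 | J3 38-39 | J5 39-41 | J6 41-43 | J1 43-45 | J5 45-46 | J1 46-47 |
Completion: J1=47  J2=34  J3=39  J4=27  J5=46  J6=43
Turnaround (C−A): J1=45  J2=30  J3=39  J4=27  J5=43  J6=39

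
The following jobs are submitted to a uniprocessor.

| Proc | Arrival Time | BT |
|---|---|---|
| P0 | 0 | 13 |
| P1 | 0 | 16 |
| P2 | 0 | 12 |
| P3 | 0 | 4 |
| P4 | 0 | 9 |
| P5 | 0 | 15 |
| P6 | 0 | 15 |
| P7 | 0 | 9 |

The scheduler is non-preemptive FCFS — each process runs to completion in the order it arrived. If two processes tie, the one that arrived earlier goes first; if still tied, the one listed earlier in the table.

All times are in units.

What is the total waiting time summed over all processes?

335

Gantt: | P0 0-13 | P1 13-29 | P2 29-41 | P3 41-45 | P4 45-54 | P5 54-69 | P6 69-84 | P7 84-93 |
Completion: P0=13  P1=29  P2=41  P3=45  P4=54  P5=69  P6=84  P7=93
Waiting = turnaround − burst: P0=0, P1=13, P2=29, P3=41, P4=45, P5=54, P6=69, P7=84
Total waiting = 0 + 13 + 29 + 41 + 45 + 54 + 69 + 84 = 335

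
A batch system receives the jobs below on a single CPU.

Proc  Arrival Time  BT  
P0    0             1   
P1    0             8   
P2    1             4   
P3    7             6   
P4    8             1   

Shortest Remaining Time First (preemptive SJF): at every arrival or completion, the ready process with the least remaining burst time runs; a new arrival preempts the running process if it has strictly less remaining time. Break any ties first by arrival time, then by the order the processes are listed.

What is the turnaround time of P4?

1

Gantt: | P0 0-1 | P2 1-5 | P1 5-8 | P4 8-9 | P1 9-14 | P3 14-20 |
Completion: P0=1  P1=14  P2=5  P3=20  P4=9
Turnaround (C−A): P0=1  P1=14  P2=4  P3=13  P4=1
Turnaround(P4) = completion − arrival = 9 − 8 = 1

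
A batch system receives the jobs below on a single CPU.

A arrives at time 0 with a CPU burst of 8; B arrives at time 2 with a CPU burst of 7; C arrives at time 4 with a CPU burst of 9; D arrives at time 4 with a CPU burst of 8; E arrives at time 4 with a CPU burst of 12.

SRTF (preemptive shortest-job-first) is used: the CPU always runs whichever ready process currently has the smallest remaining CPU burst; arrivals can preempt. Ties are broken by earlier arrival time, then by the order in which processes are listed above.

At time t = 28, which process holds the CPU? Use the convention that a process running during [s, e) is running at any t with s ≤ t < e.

C

Schedule: | A 0-8 | B 8-15 | D 15-23 | C 23-32 | E 32-44 |
Completion: A=8  B=15  C=32  D=23  E=44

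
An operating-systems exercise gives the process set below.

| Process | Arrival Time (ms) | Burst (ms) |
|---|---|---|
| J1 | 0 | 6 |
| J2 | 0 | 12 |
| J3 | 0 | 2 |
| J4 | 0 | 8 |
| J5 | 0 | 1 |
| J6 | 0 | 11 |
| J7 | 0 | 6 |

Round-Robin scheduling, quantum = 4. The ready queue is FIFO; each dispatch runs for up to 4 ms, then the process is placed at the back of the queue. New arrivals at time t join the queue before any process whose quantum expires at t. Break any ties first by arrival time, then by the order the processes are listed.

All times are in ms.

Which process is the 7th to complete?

Gantt: | J1 0-4 | J2 4-8 | J3 8-10 | J4 10-14 | J5 14-15 | J6 15-19 | J7 19-23 | J1 23-25 | J2 25-29 | J4 29-33 | J6 33-37 | J7 37-39 | J2 39-43 | J6 43-46 |
Completion: J1=25  J2=43  J3=10  J4=33  J5=15  J6=46  J7=39
Finish order: J3 → J5 → J1 → J4 → J7 → J2 → J6

J6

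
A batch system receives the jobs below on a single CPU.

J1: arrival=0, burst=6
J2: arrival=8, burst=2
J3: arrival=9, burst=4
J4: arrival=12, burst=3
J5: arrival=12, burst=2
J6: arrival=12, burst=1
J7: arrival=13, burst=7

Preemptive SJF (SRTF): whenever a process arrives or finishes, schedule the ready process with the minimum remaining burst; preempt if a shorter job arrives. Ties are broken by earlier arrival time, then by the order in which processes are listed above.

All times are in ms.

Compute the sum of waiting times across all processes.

Schedule: | J1 0-6 | idle 6-8 | J2 8-10 | J3 10-12 | J6 12-13 | J3 13-15 | J5 15-17 | J4 17-20 | J7 20-27 |
Completion: J1=6  J2=10  J3=15  J4=20  J5=17  J6=13  J7=27
Turnaround (C−A): J1=6  J2=2  J3=6  J4=8  J5=5  J6=1  J7=14
Waiting = turnaround − burst: J1=0, J2=0, J3=2, J4=5, J5=3, J6=0, J7=7
Total waiting = 0 + 0 + 2 + 5 + 3 + 0 + 7 = 17

17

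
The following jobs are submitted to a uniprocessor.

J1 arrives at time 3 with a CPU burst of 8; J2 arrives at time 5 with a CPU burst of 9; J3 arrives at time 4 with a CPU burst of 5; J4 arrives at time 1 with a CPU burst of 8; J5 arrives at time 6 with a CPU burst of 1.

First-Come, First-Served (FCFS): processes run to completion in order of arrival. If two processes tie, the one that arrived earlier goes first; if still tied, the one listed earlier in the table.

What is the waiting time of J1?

Timeline: | idle 0-1 | J4 1-9 | J1 9-17 | J3 17-22 | J2 22-31 | J5 31-32 |
Completion: J1=17  J2=31  J3=22  J4=9  J5=32
Waiting(J1) = turnaround − burst = 14 − 8 = 6

6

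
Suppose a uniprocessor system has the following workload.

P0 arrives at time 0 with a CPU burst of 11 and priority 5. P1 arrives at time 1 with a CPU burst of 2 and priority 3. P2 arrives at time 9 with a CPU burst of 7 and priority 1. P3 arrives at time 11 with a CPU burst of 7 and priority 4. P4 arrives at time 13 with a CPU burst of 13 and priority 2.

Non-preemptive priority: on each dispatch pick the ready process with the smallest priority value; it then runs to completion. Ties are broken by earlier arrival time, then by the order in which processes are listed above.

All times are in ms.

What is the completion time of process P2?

Timeline: | P0 0-11 | P2 11-18 | P4 18-31 | P1 31-33 | P3 33-40 |
Completion: P0=11  P1=33  P2=18  P3=40  P4=31

18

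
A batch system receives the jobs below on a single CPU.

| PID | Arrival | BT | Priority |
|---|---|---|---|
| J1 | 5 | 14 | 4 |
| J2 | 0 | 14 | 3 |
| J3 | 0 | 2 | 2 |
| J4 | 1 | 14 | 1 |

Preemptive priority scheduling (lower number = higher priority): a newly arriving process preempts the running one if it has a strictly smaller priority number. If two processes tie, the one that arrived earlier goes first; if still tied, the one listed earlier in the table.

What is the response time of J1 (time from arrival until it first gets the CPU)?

Timeline: | J3 0-1 | J4 1-15 | J3 15-16 | J2 16-30 | J1 30-44 |
Completion: J1=44  J2=30  J3=16  J4=15
Turnaround (C−A): J1=39  J2=30  J3=16  J4=14
Response(J1) = first start − arrival = 30 − 5 = 25

25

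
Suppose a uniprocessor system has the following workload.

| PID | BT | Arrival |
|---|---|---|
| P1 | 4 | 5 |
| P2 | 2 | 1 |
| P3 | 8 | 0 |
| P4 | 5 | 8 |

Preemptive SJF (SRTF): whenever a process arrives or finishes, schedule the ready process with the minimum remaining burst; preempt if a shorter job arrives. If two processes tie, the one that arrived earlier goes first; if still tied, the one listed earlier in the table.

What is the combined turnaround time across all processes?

Timeline: | P3 0-1 | P2 1-3 | P3 3-5 | P1 5-9 | P3 9-14 | P4 14-19 |
Completion: P1=9  P2=3  P3=14  P4=19
Turnaround (C−A): P1=4  P2=2  P3=14  P4=11
Turnaround = completion − arrival: P1=4, P2=2, P3=14, P4=11
Total turnaround = 4 + 2 + 14 + 11 = 31

31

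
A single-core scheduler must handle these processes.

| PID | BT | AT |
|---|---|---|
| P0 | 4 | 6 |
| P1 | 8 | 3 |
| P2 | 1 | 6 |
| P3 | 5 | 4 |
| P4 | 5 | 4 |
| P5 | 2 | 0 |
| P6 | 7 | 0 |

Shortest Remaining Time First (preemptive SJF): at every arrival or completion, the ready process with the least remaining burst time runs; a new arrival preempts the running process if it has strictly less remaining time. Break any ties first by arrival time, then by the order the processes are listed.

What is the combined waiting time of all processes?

53

Gantt: | P5 0-2 | P6 2-6 | P2 6-7 | P6 7-10 | P0 10-14 | P3 14-19 | P4 19-24 | P1 24-32 |
Completion: P0=14  P1=32  P2=7  P3=19  P4=24  P5=2  P6=10
Turnaround (C−A): P0=8  P1=29  P2=1  P3=15  P4=20  P5=2  P6=10
Waiting = turnaround − burst: P0=4, P1=21, P2=0, P3=10, P4=15, P5=0, P6=3
Total waiting = 4 + 21 + 0 + 10 + 15 + 0 + 3 = 53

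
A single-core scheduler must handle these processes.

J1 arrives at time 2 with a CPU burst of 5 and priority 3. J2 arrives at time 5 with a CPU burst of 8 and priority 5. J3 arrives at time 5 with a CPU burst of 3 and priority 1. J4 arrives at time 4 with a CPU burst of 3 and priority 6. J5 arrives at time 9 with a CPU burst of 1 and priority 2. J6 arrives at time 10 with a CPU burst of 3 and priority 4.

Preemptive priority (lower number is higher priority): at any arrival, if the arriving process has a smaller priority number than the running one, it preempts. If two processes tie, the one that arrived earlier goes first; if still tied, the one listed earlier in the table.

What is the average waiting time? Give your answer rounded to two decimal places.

Gantt: | idle 0-2 | J1 2-5 | J3 5-8 | J1 8-9 | J5 9-10 | J1 10-11 | J6 11-14 | J2 14-22 | J4 22-25 |
Completion: J1=11  J2=22  J3=8  J4=25  J5=10  J6=14
Turnaround (C−A): J1=9  J2=17  J3=3  J4=21  J5=1  J6=4
Waiting times: J1=4, J2=9, J3=0, J4=18, J5=0, J6=1
Average waiting = (4+9+0+18+0+1) / 6 = 32/6 = 5.33

5.33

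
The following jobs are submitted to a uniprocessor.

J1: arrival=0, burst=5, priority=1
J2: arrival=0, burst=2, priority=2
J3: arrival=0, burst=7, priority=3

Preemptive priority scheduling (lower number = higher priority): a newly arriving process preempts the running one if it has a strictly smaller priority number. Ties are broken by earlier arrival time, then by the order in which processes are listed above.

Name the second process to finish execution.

J2

Gantt: | J1 0-5 | J2 5-7 | J3 7-14 |
Completion: J1=5  J2=7  J3=14
Turnaround (C−A): J1=5  J2=7  J3=14
Finish order: J1 → J2 → J3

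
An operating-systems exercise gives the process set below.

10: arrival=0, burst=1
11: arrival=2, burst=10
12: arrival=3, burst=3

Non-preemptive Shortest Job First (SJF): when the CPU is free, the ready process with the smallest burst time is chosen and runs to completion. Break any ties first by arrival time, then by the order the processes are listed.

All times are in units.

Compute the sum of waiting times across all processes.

Schedule: | 10 0-1 | idle 1-2 | 11 2-12 | 12 12-15 |
Completion: 10=1  11=12  12=15
Turnaround (C−A): 10=1  11=10  12=12
Waiting = turnaround − burst: 10=0, 11=0, 12=9
Total waiting = 0 + 0 + 9 = 9

9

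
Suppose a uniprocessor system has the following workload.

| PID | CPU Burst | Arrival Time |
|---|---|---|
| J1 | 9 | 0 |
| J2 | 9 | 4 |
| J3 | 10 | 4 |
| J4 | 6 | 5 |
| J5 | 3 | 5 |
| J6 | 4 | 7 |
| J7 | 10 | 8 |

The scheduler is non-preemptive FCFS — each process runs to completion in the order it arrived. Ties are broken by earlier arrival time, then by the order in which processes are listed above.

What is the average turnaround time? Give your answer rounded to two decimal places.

Timeline: | J1 0-9 | J2 9-18 | J3 18-28 | J4 28-34 | J5 34-37 | J6 37-41 | J7 41-51 |
Completion: J1=9  J2=18  J3=28  J4=34  J5=37  J6=41  J7=51
Turnaround times: J1=9, J2=14, J3=24, J4=29, J5=32, J6=34, J7=43
Average turnaround = (9+14+24+29+32+34+43) / 7 = 185/7 = 26.43

26.43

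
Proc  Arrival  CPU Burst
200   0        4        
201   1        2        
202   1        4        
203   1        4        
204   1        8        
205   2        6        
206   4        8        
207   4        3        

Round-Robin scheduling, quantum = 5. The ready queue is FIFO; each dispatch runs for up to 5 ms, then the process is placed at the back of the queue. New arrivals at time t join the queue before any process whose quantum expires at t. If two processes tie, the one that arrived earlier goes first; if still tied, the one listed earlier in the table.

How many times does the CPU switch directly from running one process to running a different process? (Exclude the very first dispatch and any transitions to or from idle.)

Gantt: | 200 0-4 | 201 4-6 | 202 6-10 | 203 10-14 | 204 14-19 | 205 19-24 | 206 24-29 | 207 29-32 | 204 32-35 | 205 35-36 | 206 36-39 |
Completion: 200=4  201=6  202=10  203=14  204=35  205=36  206=39  207=32
Turnaround (C−A): 200=4  201=5  202=9  203=13  204=34  205=34  206=35  207=28

10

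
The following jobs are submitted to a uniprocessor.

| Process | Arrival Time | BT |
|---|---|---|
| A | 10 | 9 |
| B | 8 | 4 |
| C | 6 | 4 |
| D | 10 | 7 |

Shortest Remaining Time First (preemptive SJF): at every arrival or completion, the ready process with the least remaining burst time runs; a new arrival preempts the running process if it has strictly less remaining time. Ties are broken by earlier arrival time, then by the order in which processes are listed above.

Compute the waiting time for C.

0

Timeline: | idle 0-6 | C 6-10 | B 10-14 | D 14-21 | A 21-30 |
Completion: A=30  B=14  C=10  D=21
Waiting(C) = turnaround − burst = 4 − 4 = 0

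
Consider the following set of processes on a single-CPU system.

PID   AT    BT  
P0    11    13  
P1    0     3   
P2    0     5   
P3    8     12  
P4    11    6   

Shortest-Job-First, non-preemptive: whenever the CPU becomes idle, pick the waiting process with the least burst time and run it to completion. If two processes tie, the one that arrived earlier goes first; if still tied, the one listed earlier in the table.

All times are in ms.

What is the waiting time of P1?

0

Schedule: | P1 0-3 | P2 3-8 | P3 8-20 | P4 20-26 | P0 26-39 |
Completion: P0=39  P1=3  P2=8  P3=20  P4=26
Turnaround (C−A): P0=28  P1=3  P2=8  P3=12  P4=15
Waiting(P1) = turnaround − burst = 3 − 3 = 0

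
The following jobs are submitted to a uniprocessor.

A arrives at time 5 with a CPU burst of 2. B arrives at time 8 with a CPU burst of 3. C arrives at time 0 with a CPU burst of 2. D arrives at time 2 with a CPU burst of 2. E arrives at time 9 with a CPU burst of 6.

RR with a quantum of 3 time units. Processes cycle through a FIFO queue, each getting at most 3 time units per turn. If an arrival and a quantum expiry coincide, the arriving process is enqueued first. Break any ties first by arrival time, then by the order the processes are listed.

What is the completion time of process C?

2

Schedule: | C 0-2 | D 2-4 | idle 4-5 | A 5-7 | idle 7-8 | B 8-11 | E 11-17 |
Completion: A=7  B=11  C=2  D=4  E=17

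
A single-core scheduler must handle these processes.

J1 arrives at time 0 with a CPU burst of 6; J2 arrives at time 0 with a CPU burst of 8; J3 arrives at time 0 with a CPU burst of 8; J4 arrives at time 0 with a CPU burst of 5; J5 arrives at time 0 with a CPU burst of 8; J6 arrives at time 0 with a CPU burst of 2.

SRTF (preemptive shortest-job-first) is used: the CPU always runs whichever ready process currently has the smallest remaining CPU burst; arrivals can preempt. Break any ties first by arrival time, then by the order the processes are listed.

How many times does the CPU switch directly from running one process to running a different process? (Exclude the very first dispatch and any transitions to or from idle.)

5

Schedule: | J6 0-2 | J4 2-7 | J1 7-13 | J2 13-21 | J3 21-29 | J5 29-37 |
Completion: J1=13  J2=21  J3=29  J4=7  J5=37  J6=2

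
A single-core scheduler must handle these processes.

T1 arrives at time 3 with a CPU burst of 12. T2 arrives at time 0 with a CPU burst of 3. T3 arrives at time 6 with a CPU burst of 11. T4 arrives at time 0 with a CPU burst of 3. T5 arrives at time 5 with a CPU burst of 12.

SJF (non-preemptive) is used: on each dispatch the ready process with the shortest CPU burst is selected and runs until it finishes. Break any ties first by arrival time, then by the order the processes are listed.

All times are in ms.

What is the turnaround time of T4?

6

Gantt: | T2 0-3 | T4 3-6 | T3 6-17 | T1 17-29 | T5 29-41 |
Completion: T1=29  T2=3  T3=17  T4=6  T5=41
Turnaround (C−A): T1=26  T2=3  T3=11  T4=6  T5=36
Turnaround(T4) = completion − arrival = 6 − 0 = 6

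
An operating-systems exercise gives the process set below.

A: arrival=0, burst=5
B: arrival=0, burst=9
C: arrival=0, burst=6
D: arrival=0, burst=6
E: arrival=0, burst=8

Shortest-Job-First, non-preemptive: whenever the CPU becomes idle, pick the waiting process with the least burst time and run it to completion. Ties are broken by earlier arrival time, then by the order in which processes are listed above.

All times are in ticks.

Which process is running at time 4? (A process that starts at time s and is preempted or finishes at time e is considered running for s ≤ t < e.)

A

Gantt: | A 0-5 | C 5-11 | D 11-17 | E 17-25 | B 25-34 |
Completion: A=5  B=34  C=11  D=17  E=25
Turnaround (C−A): A=5  B=34  C=11  D=17  E=25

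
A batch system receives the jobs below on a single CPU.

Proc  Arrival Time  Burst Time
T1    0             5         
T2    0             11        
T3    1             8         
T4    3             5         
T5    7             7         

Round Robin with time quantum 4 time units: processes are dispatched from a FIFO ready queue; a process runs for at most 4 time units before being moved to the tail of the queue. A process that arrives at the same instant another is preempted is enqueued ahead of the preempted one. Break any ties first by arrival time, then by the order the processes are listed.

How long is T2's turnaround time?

Schedule: | T1 0-4 | T2 4-8 | T3 8-12 | T4 12-16 | T1 16-17 | T5 17-21 | T2 21-25 | T3 25-29 | T4 29-30 | T5 30-33 | T2 33-36 |
Completion: T1=17  T2=36  T3=29  T4=30  T5=33
Turnaround(T2) = completion − arrival = 36 − 0 = 36

36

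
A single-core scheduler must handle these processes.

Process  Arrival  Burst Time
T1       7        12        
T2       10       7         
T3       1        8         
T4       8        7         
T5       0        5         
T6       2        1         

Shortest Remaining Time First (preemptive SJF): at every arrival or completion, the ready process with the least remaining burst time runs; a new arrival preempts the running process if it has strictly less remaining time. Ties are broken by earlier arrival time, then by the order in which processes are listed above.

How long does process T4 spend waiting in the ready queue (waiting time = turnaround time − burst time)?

Gantt: | T5 0-2 | T6 2-3 | T5 3-6 | T3 6-14 | T4 14-21 | T2 21-28 | T1 28-40 |
Completion: T1=40  T2=28  T3=14  T4=21  T5=6  T6=3
Waiting(T4) = turnaround − burst = 13 − 7 = 6

6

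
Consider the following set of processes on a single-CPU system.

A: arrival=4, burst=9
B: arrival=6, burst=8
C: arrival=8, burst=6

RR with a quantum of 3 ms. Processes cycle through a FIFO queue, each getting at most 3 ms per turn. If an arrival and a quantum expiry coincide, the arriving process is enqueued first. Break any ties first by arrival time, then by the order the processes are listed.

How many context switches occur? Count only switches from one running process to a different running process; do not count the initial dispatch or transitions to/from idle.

7

Schedule: | idle 0-4 | A 4-7 | B 7-10 | A 10-13 | C 13-16 | B 16-19 | A 19-22 | C 22-25 | B 25-27 |
Completion: A=22  B=27  C=25
Turnaround (C−A): A=18  B=21  C=17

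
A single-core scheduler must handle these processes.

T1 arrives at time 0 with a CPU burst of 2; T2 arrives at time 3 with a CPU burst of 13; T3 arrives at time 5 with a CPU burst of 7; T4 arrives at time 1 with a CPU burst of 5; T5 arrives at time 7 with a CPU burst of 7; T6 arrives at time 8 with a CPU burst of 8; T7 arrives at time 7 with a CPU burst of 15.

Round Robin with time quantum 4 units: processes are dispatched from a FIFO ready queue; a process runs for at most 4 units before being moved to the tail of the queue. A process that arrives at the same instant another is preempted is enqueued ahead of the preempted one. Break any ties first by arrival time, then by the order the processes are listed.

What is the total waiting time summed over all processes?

156

Timeline: | T1 0-2 | T4 2-6 | T2 6-10 | T3 10-14 | T4 14-15 | T5 15-19 | T7 19-23 | T6 23-27 | T2 27-31 | T3 31-34 | T5 34-37 | T7 37-41 | T6 41-45 | T2 45-49 | T7 49-53 | T2 53-54 | T7 54-57 |
Completion: T1=2  T2=54  T3=34  T4=15  T5=37  T6=45  T7=57
Waiting = turnaround − burst: T1=0, T2=38, T3=22, T4=9, T5=23, T6=29, T7=35
Total waiting = 0 + 38 + 22 + 9 + 23 + 29 + 35 = 156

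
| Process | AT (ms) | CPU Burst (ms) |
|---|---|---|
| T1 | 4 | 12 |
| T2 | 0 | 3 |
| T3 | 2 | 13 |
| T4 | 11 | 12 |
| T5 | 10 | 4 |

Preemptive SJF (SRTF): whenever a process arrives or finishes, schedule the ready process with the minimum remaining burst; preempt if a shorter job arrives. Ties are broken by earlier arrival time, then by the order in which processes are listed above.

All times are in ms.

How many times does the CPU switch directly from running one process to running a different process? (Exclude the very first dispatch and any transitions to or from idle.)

Timeline: | T2 0-3 | T3 3-10 | T5 10-14 | T3 14-20 | T1 20-32 | T4 32-44 |
Completion: T1=32  T2=3  T3=20  T4=44  T5=14

5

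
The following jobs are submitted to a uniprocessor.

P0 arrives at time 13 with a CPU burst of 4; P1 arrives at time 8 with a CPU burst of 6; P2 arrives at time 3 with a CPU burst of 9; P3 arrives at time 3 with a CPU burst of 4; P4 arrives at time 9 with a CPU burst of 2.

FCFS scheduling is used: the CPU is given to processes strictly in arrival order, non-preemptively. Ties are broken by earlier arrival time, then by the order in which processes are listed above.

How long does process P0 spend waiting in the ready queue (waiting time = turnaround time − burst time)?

11

Gantt: | idle 0-3 | P2 3-12 | P3 12-16 | P1 16-22 | P4 22-24 | P0 24-28 |
Completion: P0=28  P1=22  P2=12  P3=16  P4=24
Waiting(P0) = turnaround − burst = 15 − 4 = 11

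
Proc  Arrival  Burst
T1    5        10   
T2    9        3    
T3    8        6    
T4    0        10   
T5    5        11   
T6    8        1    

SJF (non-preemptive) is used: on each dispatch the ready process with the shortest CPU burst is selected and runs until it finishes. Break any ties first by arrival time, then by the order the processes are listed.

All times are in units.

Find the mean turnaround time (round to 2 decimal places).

Timeline: | T4 0-10 | T6 10-11 | T2 11-14 | T3 14-20 | T1 20-30 | T5 30-41 |
Completion: T1=30  T2=14  T3=20  T4=10  T5=41  T6=11
Turnaround times: T1=25, T2=5, T3=12, T4=10, T5=36, T6=3
Average turnaround = (25+5+12+10+36+3) / 6 = 91/6 = 15.17

15.17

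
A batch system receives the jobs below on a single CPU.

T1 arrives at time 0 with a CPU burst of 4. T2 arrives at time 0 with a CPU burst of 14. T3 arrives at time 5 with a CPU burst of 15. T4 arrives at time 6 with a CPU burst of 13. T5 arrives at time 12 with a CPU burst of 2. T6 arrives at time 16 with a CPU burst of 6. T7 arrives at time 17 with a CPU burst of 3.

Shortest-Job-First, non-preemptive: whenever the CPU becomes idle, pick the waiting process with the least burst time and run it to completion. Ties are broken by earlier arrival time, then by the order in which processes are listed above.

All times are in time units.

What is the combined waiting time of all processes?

Schedule: | T1 0-4 | T2 4-18 | T5 18-20 | T7 20-23 | T6 23-29 | T4 29-42 | T3 42-57 |
Completion: T1=4  T2=18  T3=57  T4=42  T5=20  T6=29  T7=23
Turnaround (C−A): T1=4  T2=18  T3=52  T4=36  T5=8  T6=13  T7=6
Waiting = turnaround − burst: T1=0, T2=4, T3=37, T4=23, T5=6, T6=7, T7=3
Total waiting = 0 + 4 + 37 + 23 + 6 + 7 + 3 = 80

80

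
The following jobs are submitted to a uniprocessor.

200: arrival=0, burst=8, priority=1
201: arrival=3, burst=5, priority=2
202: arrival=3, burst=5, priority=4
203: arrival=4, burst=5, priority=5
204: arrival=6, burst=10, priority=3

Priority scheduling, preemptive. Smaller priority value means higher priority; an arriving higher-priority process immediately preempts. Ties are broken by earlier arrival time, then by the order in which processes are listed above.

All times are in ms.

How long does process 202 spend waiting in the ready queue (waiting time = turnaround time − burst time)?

20

Gantt: | 200 0-8 | 201 8-13 | 204 13-23 | 202 23-28 | 203 28-33 |
Completion: 200=8  201=13  202=28  203=33  204=23
Turnaround (C−A): 200=8  201=10  202=25  203=29  204=17
Waiting(202) = turnaround − burst = 25 − 5 = 20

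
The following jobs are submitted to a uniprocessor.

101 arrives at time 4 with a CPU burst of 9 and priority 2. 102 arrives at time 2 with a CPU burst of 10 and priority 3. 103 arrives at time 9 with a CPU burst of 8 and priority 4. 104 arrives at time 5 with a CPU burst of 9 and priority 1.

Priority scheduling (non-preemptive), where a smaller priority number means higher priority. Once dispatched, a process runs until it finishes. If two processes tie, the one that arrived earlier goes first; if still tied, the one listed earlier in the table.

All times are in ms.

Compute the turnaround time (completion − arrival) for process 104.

Schedule: | idle 0-2 | 102 2-12 | 104 12-21 | 101 21-30 | 103 30-38 |
Completion: 101=30  102=12  103=38  104=21
Turnaround (C−A): 101=26  102=10  103=29  104=16
Turnaround(104) = completion − arrival = 21 − 5 = 16

16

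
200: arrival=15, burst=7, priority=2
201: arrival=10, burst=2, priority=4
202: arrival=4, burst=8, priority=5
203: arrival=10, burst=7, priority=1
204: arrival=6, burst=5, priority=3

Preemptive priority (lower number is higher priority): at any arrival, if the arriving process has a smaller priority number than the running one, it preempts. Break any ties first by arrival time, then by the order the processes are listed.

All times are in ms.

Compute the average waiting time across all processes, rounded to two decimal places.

Schedule: | idle 0-4 | 202 4-6 | 204 6-10 | 203 10-17 | 200 17-24 | 204 24-25 | 201 25-27 | 202 27-33 |
Completion: 200=24  201=27  202=33  203=17  204=25
Turnaround (C−A): 200=9  201=17  202=29  203=7  204=19
Waiting times: 200=2, 201=15, 202=21, 203=0, 204=14
Average waiting = (2+15+21+0+14) / 5 = 52/5 = 10.40

10.40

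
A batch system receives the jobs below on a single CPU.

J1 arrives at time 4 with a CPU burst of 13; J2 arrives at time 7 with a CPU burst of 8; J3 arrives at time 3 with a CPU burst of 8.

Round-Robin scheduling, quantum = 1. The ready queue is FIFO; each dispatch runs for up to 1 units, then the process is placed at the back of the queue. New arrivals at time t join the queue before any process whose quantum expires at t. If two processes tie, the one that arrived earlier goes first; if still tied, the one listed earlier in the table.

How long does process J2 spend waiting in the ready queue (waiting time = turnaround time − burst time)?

13

Gantt: | idle 0-3 | J3 3-4 | J1 4-5 | J3 5-6 | J1 6-7 | J3 7-8 | J2 8-9 | J1 9-10 | J3 10-11 | J2 11-12 | J1 12-13 | J3 13-14 | J2 14-15 | J1 15-16 | J3 16-17 | J2 17-18 | J1 18-19 | J3 19-20 | J2 20-21 | J1 21-22 | J3 22-23 | J2 23-24 | J1 24-25 | J2 25-26 | J1 26-27 | J2 27-28 | J1 28-32 |
Completion: J1=32  J2=28  J3=23
Waiting(J2) = turnaround − burst = 21 − 8 = 13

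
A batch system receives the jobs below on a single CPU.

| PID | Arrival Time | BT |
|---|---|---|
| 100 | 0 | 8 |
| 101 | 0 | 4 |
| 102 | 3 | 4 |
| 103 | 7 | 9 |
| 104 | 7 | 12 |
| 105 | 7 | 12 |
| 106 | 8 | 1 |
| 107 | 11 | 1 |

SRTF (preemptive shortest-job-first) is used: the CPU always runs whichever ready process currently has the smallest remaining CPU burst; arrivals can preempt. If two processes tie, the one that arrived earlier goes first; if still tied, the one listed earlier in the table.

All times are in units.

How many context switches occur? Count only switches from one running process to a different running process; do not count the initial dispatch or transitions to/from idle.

Timeline: | 101 0-4 | 102 4-8 | 106 8-9 | 100 9-11 | 107 11-12 | 100 12-18 | 103 18-27 | 104 27-39 | 105 39-51 |
Completion: 100=18  101=4  102=8  103=27  104=39  105=51  106=9  107=12

8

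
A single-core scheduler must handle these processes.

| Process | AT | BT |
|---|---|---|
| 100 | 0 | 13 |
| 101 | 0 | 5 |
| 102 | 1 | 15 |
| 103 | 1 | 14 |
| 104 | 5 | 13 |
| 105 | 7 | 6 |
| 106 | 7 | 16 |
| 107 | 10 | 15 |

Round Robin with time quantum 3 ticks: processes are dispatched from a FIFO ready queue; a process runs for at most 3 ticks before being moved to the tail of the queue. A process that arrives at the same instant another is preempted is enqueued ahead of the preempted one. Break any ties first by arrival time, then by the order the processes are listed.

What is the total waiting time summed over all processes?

Gantt: | 100 0-3 | 101 3-6 | 102 6-9 | 103 9-12 | 100 12-15 | 104 15-18 | 101 18-20 | 105 20-23 | 106 23-26 | 102 26-29 | 107 29-32 | 103 32-35 | 100 35-38 | 104 38-41 | 105 41-44 | 106 44-47 | 102 47-50 | 107 50-53 | 103 53-56 | 100 56-59 | 104 59-62 | 106 62-65 | 102 65-68 | 107 68-71 | 103 71-74 | 100 74-75 | 104 75-78 | 106 78-81 | 102 81-84 | 107 84-87 | 103 87-89 | 104 89-90 | 106 90-93 | 107 93-96 | 106 96-97 |
Completion: 100=75  101=20  102=84  103=89  104=90  105=44  106=97  107=96
Waiting = turnaround − burst: 100=62, 101=15, 102=68, 103=74, 104=72, 105=31, 106=74, 107=71
Total waiting = 62 + 15 + 68 + 74 + 72 + 31 + 74 + 71 = 467

467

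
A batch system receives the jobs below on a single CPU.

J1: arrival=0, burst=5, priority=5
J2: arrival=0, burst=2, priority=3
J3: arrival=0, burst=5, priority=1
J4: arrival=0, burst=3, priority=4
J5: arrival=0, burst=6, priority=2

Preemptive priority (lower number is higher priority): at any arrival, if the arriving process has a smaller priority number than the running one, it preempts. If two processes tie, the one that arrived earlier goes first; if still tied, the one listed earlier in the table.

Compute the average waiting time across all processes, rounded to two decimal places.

Timeline: | J3 0-5 | J5 5-11 | J2 11-13 | J4 13-16 | J1 16-21 |
Completion: J1=21  J2=13  J3=5  J4=16  J5=11
Waiting times: J1=16, J2=11, J3=0, J4=13, J5=5
Average waiting = (16+11+0+13+5) / 5 = 45/5 = 9.00

9.00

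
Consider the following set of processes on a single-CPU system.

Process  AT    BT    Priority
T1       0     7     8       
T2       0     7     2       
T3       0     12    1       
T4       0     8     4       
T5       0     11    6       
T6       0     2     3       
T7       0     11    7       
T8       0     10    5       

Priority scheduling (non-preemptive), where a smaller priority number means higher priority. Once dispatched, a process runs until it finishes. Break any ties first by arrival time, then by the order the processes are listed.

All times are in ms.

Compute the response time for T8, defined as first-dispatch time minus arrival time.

29

Timeline: | T3 0-12 | T2 12-19 | T6 19-21 | T4 21-29 | T8 29-39 | T5 39-50 | T7 50-61 | T1 61-68 |
Completion: T1=68  T2=19  T3=12  T4=29  T5=50  T6=21  T7=61  T8=39
Turnaround (C−A): T1=68  T2=19  T3=12  T4=29  T5=50  T6=21  T7=61  T8=39
Response(T8) = first start − arrival = 29 − 0 = 29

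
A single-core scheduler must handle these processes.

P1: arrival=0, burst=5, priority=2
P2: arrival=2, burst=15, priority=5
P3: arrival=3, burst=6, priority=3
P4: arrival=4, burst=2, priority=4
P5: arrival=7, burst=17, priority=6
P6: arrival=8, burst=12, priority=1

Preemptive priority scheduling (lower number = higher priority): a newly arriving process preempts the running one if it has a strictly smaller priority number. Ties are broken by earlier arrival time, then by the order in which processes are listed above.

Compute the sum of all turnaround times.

146

Schedule: | P1 0-5 | P3 5-8 | P6 8-20 | P3 20-23 | P4 23-25 | P2 25-40 | P5 40-57 |
Completion: P1=5  P2=40  P3=23  P4=25  P5=57  P6=20
Turnaround (C−A): P1=5  P2=38  P3=20  P4=21  P5=50  P6=12
Turnaround = completion − arrival: P1=5, P2=38, P3=20, P4=21, P5=50, P6=12
Total turnaround = 5 + 38 + 20 + 21 + 50 + 12 = 146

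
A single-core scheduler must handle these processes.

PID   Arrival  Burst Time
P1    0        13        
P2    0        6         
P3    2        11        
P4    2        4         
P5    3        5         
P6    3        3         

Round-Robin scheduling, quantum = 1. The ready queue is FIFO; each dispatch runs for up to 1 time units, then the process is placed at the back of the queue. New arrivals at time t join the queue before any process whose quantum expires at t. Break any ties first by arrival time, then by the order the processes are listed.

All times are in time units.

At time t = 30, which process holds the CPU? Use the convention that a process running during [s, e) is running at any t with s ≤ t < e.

P3

Timeline: | P1 0-1 | P2 1-2 | P1 2-3 | P3 3-4 | P4 4-5 | P2 5-6 | P5 6-7 | P6 7-8 | P1 8-9 | P3 9-10 | P4 10-11 | P2 11-12 | P5 12-13 | P6 13-14 | P1 14-15 | P3 15-16 | P4 16-17 | P2 17-18 | P5 18-19 | P6 19-20 | P1 20-21 | P3 21-22 | P4 22-23 | P2 23-24 | P5 24-25 | P1 25-26 | P3 26-27 | P2 27-28 | P5 28-29 | P1 29-30 | P3 30-31 | P1 31-32 | P3 32-33 | P1 33-34 | P3 34-35 | P1 35-36 | P3 36-37 | P1 37-38 | P3 38-39 | P1 39-40 | P3 40-41 | P1 41-42 |
Completion: P1=42  P2=28  P3=41  P4=23  P5=29  P6=20
Turnaround (C−A): P1=42  P2=28  P3=39  P4=21  P5=26  P6=17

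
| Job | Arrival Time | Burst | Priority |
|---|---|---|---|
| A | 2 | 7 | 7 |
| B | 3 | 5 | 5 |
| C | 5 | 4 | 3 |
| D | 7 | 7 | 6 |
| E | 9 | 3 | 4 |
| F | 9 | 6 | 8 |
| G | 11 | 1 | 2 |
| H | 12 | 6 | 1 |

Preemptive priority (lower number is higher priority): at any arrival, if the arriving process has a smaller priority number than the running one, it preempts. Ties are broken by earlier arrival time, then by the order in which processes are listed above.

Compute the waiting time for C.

0

Gantt: | idle 0-2 | A 2-3 | B 3-5 | C 5-9 | E 9-11 | G 11-12 | H 12-18 | E 18-19 | B 19-22 | D 22-29 | A 29-35 | F 35-41 |
Completion: A=35  B=22  C=9  D=29  E=19  F=41  G=12  H=18
Waiting(C) = turnaround − burst = 4 − 4 = 0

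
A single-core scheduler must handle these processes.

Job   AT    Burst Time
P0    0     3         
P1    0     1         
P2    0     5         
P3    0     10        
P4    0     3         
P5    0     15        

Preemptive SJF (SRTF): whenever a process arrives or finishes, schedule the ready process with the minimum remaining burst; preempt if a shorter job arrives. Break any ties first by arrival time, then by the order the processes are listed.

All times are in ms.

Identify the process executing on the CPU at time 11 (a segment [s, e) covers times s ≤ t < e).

Schedule: | P1 0-1 | P0 1-4 | P4 4-7 | P2 7-12 | P3 12-22 | P5 22-37 |
Completion: P0=4  P1=1  P2=12  P3=22  P4=7  P5=37
Turnaround (C−A): P0=4  P1=1  P2=12  P3=22  P4=7  P5=37

P2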